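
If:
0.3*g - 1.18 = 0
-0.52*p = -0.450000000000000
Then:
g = 3.93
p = 0.87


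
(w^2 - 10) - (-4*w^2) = 5*w^2 - 10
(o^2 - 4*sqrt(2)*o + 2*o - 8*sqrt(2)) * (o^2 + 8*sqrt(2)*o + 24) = o^4 + 2*o^3 + 4*sqrt(2)*o^3 - 40*o^2 + 8*sqrt(2)*o^2 - 96*sqrt(2)*o - 80*o - 192*sqrt(2)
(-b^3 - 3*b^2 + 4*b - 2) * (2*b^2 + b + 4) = -2*b^5 - 7*b^4 + b^3 - 12*b^2 + 14*b - 8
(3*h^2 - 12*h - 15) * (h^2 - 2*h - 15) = 3*h^4 - 18*h^3 - 36*h^2 + 210*h + 225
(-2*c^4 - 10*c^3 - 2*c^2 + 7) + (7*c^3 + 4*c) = -2*c^4 - 3*c^3 - 2*c^2 + 4*c + 7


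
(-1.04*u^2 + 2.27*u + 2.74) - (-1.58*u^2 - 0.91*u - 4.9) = 0.54*u^2 + 3.18*u + 7.64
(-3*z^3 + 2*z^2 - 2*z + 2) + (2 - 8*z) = -3*z^3 + 2*z^2 - 10*z + 4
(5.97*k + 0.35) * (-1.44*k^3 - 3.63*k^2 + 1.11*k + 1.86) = -8.5968*k^4 - 22.1751*k^3 + 5.3562*k^2 + 11.4927*k + 0.651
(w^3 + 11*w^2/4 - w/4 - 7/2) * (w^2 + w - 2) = w^5 + 15*w^4/4 + w^3/2 - 37*w^2/4 - 3*w + 7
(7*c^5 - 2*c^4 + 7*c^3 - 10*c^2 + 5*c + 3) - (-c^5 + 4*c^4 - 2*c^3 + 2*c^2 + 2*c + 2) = 8*c^5 - 6*c^4 + 9*c^3 - 12*c^2 + 3*c + 1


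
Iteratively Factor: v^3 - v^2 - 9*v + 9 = (v - 3)*(v^2 + 2*v - 3) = (v - 3)*(v - 1)*(v + 3)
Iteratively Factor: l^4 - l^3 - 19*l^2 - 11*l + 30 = (l + 3)*(l^3 - 4*l^2 - 7*l + 10) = (l - 1)*(l + 3)*(l^2 - 3*l - 10) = (l - 1)*(l + 2)*(l + 3)*(l - 5)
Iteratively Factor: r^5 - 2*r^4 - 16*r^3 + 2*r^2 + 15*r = (r - 5)*(r^4 + 3*r^3 - r^2 - 3*r) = (r - 5)*(r - 1)*(r^3 + 4*r^2 + 3*r) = (r - 5)*(r - 1)*(r + 3)*(r^2 + r) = r*(r - 5)*(r - 1)*(r + 3)*(r + 1)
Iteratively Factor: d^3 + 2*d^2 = (d)*(d^2 + 2*d) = d^2*(d + 2)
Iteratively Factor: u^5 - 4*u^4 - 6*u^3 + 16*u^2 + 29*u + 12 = (u + 1)*(u^4 - 5*u^3 - u^2 + 17*u + 12) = (u - 4)*(u + 1)*(u^3 - u^2 - 5*u - 3) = (u - 4)*(u - 3)*(u + 1)*(u^2 + 2*u + 1) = (u - 4)*(u - 3)*(u + 1)^2*(u + 1)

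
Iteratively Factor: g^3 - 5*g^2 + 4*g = (g)*(g^2 - 5*g + 4) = g*(g - 1)*(g - 4)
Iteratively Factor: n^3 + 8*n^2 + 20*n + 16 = (n + 2)*(n^2 + 6*n + 8) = (n + 2)^2*(n + 4)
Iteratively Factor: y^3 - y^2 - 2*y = (y + 1)*(y^2 - 2*y) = y*(y + 1)*(y - 2)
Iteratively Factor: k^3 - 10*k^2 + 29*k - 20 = (k - 5)*(k^2 - 5*k + 4) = (k - 5)*(k - 1)*(k - 4)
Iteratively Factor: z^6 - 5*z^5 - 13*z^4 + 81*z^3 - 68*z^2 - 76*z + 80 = (z - 2)*(z^5 - 3*z^4 - 19*z^3 + 43*z^2 + 18*z - 40) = (z - 2)*(z - 1)*(z^4 - 2*z^3 - 21*z^2 + 22*z + 40) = (z - 2)*(z - 1)*(z + 1)*(z^3 - 3*z^2 - 18*z + 40) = (z - 5)*(z - 2)*(z - 1)*(z + 1)*(z^2 + 2*z - 8) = (z - 5)*(z - 2)^2*(z - 1)*(z + 1)*(z + 4)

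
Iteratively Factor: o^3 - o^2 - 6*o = (o)*(o^2 - o - 6) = o*(o + 2)*(o - 3)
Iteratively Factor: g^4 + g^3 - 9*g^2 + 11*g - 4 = (g - 1)*(g^3 + 2*g^2 - 7*g + 4) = (g - 1)^2*(g^2 + 3*g - 4) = (g - 1)^2*(g + 4)*(g - 1)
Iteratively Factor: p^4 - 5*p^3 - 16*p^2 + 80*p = (p - 4)*(p^3 - p^2 - 20*p) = (p - 4)*(p + 4)*(p^2 - 5*p) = (p - 5)*(p - 4)*(p + 4)*(p)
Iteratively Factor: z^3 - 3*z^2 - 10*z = (z + 2)*(z^2 - 5*z) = (z - 5)*(z + 2)*(z)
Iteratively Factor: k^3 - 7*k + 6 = (k - 2)*(k^2 + 2*k - 3) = (k - 2)*(k + 3)*(k - 1)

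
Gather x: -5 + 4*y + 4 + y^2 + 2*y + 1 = y^2 + 6*y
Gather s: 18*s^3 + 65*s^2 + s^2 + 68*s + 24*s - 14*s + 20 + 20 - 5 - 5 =18*s^3 + 66*s^2 + 78*s + 30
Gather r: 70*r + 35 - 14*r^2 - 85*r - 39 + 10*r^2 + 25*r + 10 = -4*r^2 + 10*r + 6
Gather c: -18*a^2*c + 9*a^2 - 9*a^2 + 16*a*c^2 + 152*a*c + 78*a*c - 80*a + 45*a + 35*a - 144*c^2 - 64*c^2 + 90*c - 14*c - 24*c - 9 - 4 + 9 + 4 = c^2*(16*a - 208) + c*(-18*a^2 + 230*a + 52)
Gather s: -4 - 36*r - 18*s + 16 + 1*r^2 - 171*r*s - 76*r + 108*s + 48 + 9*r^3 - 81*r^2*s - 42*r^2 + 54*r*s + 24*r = 9*r^3 - 41*r^2 - 88*r + s*(-81*r^2 - 117*r + 90) + 60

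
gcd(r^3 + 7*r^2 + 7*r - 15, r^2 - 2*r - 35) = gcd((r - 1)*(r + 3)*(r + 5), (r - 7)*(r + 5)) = r + 5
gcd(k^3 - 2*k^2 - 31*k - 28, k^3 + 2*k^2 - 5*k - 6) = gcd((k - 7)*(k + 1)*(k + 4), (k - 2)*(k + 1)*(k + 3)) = k + 1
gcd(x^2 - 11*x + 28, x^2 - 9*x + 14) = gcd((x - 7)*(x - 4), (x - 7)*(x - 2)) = x - 7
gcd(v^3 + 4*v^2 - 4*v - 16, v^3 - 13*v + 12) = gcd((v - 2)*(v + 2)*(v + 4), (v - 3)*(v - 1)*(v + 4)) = v + 4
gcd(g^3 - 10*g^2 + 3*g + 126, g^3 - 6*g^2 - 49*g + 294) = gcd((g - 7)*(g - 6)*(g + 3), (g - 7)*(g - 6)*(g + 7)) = g^2 - 13*g + 42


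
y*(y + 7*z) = y^2 + 7*y*z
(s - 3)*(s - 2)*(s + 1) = s^3 - 4*s^2 + s + 6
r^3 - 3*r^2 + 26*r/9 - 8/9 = (r - 4/3)*(r - 1)*(r - 2/3)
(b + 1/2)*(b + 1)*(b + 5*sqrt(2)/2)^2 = b^4 + 3*b^3/2 + 5*sqrt(2)*b^3 + 15*sqrt(2)*b^2/2 + 13*b^2 + 5*sqrt(2)*b/2 + 75*b/4 + 25/4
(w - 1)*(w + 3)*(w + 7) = w^3 + 9*w^2 + 11*w - 21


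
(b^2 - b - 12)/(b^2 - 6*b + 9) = (b^2 - b - 12)/(b^2 - 6*b + 9)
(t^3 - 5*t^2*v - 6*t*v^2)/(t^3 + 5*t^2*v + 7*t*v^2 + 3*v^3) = t*(t - 6*v)/(t^2 + 4*t*v + 3*v^2)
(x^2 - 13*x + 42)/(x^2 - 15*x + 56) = (x - 6)/(x - 8)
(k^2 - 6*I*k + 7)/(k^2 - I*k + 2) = (k - 7*I)/(k - 2*I)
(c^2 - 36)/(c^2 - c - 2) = (36 - c^2)/(-c^2 + c + 2)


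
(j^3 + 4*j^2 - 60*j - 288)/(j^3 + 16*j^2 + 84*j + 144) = (j - 8)/(j + 4)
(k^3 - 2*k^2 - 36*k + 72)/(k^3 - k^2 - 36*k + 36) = (k - 2)/(k - 1)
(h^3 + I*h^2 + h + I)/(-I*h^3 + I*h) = (I*h^3 - h^2 + I*h - 1)/(h^3 - h)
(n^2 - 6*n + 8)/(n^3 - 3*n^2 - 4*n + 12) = (n - 4)/(n^2 - n - 6)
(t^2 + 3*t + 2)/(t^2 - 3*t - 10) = (t + 1)/(t - 5)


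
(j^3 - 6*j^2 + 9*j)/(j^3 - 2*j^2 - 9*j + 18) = j*(j - 3)/(j^2 + j - 6)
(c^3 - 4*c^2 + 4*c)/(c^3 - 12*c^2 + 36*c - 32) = c/(c - 8)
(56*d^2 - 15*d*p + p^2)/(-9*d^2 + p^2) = (-56*d^2 + 15*d*p - p^2)/(9*d^2 - p^2)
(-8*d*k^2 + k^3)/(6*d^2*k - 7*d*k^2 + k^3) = k*(-8*d + k)/(6*d^2 - 7*d*k + k^2)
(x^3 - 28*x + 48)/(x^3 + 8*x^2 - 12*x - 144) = (x - 2)/(x + 6)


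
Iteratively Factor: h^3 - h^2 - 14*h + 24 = (h + 4)*(h^2 - 5*h + 6) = (h - 2)*(h + 4)*(h - 3)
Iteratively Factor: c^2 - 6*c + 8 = (c - 2)*(c - 4)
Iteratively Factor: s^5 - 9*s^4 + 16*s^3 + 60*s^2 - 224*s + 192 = (s - 4)*(s^4 - 5*s^3 - 4*s^2 + 44*s - 48) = (s - 4)*(s - 2)*(s^3 - 3*s^2 - 10*s + 24) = (s - 4)*(s - 2)^2*(s^2 - s - 12) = (s - 4)^2*(s - 2)^2*(s + 3)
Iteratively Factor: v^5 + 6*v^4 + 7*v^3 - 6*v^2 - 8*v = (v + 4)*(v^4 + 2*v^3 - v^2 - 2*v) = (v - 1)*(v + 4)*(v^3 + 3*v^2 + 2*v) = (v - 1)*(v + 2)*(v + 4)*(v^2 + v) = (v - 1)*(v + 1)*(v + 2)*(v + 4)*(v)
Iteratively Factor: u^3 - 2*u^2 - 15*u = (u + 3)*(u^2 - 5*u) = u*(u + 3)*(u - 5)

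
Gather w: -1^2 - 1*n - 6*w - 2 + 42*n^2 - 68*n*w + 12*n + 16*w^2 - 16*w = 42*n^2 + 11*n + 16*w^2 + w*(-68*n - 22) - 3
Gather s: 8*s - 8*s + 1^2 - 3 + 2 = 0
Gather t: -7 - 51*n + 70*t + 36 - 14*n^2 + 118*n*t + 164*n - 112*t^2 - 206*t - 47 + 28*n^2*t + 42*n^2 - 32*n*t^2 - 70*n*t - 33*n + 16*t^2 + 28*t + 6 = 28*n^2 + 80*n + t^2*(-32*n - 96) + t*(28*n^2 + 48*n - 108) - 12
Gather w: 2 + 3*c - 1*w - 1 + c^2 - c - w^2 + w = c^2 + 2*c - w^2 + 1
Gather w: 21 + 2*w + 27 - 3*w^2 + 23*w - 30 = -3*w^2 + 25*w + 18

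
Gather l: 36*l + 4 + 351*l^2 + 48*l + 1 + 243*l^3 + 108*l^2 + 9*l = 243*l^3 + 459*l^2 + 93*l + 5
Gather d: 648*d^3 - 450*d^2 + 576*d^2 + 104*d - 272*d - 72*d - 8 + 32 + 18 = 648*d^3 + 126*d^2 - 240*d + 42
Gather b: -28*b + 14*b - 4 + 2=-14*b - 2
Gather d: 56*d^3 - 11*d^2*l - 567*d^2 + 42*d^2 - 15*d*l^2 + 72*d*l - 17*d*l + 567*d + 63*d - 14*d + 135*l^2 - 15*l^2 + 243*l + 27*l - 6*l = 56*d^3 + d^2*(-11*l - 525) + d*(-15*l^2 + 55*l + 616) + 120*l^2 + 264*l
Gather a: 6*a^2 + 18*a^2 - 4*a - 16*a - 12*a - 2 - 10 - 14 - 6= 24*a^2 - 32*a - 32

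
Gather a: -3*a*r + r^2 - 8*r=-3*a*r + r^2 - 8*r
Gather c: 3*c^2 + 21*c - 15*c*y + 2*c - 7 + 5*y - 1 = 3*c^2 + c*(23 - 15*y) + 5*y - 8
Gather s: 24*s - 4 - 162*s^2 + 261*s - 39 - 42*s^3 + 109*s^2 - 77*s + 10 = -42*s^3 - 53*s^2 + 208*s - 33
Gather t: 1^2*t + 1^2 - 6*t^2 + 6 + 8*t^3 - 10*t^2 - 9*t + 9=8*t^3 - 16*t^2 - 8*t + 16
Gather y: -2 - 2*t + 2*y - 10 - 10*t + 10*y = -12*t + 12*y - 12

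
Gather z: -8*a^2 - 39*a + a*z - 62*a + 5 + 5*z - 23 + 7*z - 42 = -8*a^2 - 101*a + z*(a + 12) - 60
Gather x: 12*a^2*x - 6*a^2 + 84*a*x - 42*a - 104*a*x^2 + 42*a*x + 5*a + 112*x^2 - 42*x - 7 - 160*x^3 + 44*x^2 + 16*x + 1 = -6*a^2 - 37*a - 160*x^3 + x^2*(156 - 104*a) + x*(12*a^2 + 126*a - 26) - 6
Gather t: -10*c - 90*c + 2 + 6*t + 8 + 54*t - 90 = -100*c + 60*t - 80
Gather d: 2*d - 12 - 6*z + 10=2*d - 6*z - 2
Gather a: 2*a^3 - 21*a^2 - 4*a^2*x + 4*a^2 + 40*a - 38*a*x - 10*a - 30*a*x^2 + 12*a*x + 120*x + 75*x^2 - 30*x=2*a^3 + a^2*(-4*x - 17) + a*(-30*x^2 - 26*x + 30) + 75*x^2 + 90*x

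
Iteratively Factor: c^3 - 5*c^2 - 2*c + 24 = (c - 3)*(c^2 - 2*c - 8) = (c - 4)*(c - 3)*(c + 2)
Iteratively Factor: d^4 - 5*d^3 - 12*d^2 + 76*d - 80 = (d - 2)*(d^3 - 3*d^2 - 18*d + 40) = (d - 2)^2*(d^2 - d - 20) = (d - 5)*(d - 2)^2*(d + 4)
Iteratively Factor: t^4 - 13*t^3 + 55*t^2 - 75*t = (t - 5)*(t^3 - 8*t^2 + 15*t) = (t - 5)*(t - 3)*(t^2 - 5*t) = t*(t - 5)*(t - 3)*(t - 5)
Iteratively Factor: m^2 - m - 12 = (m - 4)*(m + 3)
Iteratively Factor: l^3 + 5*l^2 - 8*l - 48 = (l - 3)*(l^2 + 8*l + 16) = (l - 3)*(l + 4)*(l + 4)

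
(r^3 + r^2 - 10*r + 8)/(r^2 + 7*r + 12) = (r^2 - 3*r + 2)/(r + 3)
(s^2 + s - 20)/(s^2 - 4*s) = (s + 5)/s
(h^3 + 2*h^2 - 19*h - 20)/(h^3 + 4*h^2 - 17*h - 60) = (h + 1)/(h + 3)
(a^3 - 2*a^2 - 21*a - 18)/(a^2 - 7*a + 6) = (a^2 + 4*a + 3)/(a - 1)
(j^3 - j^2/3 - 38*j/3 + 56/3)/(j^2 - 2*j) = j + 5/3 - 28/(3*j)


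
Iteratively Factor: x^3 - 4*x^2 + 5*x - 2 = (x - 1)*(x^2 - 3*x + 2) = (x - 2)*(x - 1)*(x - 1)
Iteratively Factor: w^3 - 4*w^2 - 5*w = (w)*(w^2 - 4*w - 5) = w*(w + 1)*(w - 5)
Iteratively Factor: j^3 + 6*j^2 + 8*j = (j + 2)*(j^2 + 4*j) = (j + 2)*(j + 4)*(j)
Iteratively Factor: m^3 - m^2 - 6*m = (m + 2)*(m^2 - 3*m) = (m - 3)*(m + 2)*(m)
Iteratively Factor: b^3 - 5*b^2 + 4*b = (b - 4)*(b^2 - b) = (b - 4)*(b - 1)*(b)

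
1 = 1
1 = 1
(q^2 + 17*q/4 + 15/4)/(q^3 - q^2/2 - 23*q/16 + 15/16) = 4*(q + 3)/(4*q^2 - 7*q + 3)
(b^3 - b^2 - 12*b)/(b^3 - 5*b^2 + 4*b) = (b + 3)/(b - 1)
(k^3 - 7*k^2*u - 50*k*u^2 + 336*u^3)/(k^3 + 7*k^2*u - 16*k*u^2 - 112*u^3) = (-k^2 + 14*k*u - 48*u^2)/(-k^2 + 16*u^2)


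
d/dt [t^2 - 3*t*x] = 2*t - 3*x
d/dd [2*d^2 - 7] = 4*d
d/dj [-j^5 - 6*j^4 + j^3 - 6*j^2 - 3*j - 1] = -5*j^4 - 24*j^3 + 3*j^2 - 12*j - 3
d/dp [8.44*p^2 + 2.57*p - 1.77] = 16.88*p + 2.57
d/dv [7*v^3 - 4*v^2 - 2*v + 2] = 21*v^2 - 8*v - 2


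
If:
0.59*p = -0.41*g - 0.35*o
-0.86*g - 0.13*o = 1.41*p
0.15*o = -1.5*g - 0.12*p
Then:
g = 0.00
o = 0.00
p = 0.00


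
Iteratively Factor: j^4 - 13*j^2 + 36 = (j + 2)*(j^3 - 2*j^2 - 9*j + 18) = (j + 2)*(j + 3)*(j^2 - 5*j + 6) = (j - 2)*(j + 2)*(j + 3)*(j - 3)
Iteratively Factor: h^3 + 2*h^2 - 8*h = (h + 4)*(h^2 - 2*h) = h*(h + 4)*(h - 2)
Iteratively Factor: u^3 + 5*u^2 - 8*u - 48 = (u - 3)*(u^2 + 8*u + 16) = (u - 3)*(u + 4)*(u + 4)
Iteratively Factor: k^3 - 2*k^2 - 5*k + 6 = (k - 3)*(k^2 + k - 2) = (k - 3)*(k + 2)*(k - 1)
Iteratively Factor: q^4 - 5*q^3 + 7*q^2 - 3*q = (q - 3)*(q^3 - 2*q^2 + q) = (q - 3)*(q - 1)*(q^2 - q) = (q - 3)*(q - 1)^2*(q)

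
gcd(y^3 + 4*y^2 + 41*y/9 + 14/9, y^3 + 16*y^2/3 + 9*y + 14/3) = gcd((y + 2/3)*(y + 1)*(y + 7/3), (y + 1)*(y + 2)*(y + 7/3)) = y^2 + 10*y/3 + 7/3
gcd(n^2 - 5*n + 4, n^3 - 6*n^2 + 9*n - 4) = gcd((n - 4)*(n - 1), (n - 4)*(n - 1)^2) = n^2 - 5*n + 4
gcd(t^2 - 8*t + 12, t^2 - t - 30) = t - 6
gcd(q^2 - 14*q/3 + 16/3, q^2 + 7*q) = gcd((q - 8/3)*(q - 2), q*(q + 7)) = 1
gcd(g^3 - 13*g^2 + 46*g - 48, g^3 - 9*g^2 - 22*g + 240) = g - 8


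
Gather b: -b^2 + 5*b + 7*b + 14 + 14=-b^2 + 12*b + 28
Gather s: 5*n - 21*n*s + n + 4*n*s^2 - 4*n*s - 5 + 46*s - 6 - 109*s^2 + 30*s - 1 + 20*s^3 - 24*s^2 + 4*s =6*n + 20*s^3 + s^2*(4*n - 133) + s*(80 - 25*n) - 12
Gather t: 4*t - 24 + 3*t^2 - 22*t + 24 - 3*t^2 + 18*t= 0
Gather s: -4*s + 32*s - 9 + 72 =28*s + 63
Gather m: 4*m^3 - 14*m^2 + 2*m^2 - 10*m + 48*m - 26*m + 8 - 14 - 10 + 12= 4*m^3 - 12*m^2 + 12*m - 4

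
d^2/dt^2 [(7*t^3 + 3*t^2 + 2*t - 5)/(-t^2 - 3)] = 2*(19*t^3 + 42*t^2 - 171*t - 42)/(t^6 + 9*t^4 + 27*t^2 + 27)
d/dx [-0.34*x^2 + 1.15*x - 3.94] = 1.15 - 0.68*x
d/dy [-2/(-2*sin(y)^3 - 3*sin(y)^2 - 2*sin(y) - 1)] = 4*(-3*sin(y) + 3*cos(y)^2 - 4)*cos(y)/((sin(y) + 1)^2*(sin(y) - cos(2*y) + 2)^2)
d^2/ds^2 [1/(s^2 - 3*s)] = 2*(-s*(s - 3) + (2*s - 3)^2)/(s^3*(s - 3)^3)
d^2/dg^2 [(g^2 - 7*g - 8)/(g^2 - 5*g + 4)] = 4*(-g^3 - 18*g^2 + 102*g - 146)/(g^6 - 15*g^5 + 87*g^4 - 245*g^3 + 348*g^2 - 240*g + 64)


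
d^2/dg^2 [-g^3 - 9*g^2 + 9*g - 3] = -6*g - 18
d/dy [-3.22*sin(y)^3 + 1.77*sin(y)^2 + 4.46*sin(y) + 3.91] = (-9.66*sin(y)^2 + 3.54*sin(y) + 4.46)*cos(y)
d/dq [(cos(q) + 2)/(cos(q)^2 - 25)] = (cos(q)^2 + 4*cos(q) + 25)*sin(q)/(cos(q)^2 - 25)^2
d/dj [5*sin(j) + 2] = 5*cos(j)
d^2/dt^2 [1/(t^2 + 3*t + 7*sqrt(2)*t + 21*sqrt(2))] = 2*(-t^2 - 7*sqrt(2)*t - 3*t + (2*t + 3 + 7*sqrt(2))^2 - 21*sqrt(2))/(t^2 + 3*t + 7*sqrt(2)*t + 21*sqrt(2))^3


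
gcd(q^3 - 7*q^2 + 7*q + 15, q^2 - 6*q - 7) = q + 1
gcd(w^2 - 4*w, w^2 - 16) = w - 4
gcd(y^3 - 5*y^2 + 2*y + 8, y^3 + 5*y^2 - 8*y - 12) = y^2 - y - 2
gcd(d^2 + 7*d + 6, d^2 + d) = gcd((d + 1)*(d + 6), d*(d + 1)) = d + 1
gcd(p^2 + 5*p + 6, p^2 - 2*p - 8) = p + 2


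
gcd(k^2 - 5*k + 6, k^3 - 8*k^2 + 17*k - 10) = k - 2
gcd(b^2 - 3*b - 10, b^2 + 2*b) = b + 2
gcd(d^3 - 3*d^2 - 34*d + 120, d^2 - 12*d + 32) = d - 4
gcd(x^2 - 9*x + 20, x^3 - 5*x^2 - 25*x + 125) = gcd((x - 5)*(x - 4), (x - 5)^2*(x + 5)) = x - 5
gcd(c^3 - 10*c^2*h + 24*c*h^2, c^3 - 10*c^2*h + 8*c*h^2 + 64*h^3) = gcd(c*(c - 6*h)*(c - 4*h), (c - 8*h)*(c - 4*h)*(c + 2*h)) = c - 4*h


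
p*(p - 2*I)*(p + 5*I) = p^3 + 3*I*p^2 + 10*p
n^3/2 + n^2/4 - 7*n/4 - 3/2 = (n/2 + 1/2)*(n - 2)*(n + 3/2)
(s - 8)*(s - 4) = s^2 - 12*s + 32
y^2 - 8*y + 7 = (y - 7)*(y - 1)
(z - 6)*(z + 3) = z^2 - 3*z - 18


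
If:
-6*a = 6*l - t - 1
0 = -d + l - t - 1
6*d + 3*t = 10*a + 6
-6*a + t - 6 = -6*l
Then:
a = -4/7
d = 43/84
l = 7/12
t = -13/14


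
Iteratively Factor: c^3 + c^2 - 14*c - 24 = (c + 2)*(c^2 - c - 12) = (c + 2)*(c + 3)*(c - 4)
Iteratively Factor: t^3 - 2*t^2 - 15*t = (t)*(t^2 - 2*t - 15) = t*(t - 5)*(t + 3)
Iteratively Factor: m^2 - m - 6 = (m - 3)*(m + 2)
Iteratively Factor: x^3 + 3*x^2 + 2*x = (x + 1)*(x^2 + 2*x) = x*(x + 1)*(x + 2)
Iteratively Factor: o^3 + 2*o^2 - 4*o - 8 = (o + 2)*(o^2 - 4) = (o + 2)^2*(o - 2)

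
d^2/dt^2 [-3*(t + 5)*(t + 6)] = -6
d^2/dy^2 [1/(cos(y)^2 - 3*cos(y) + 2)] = (-4*sin(y)^4 + 3*sin(y)^2 - 69*cos(y)/4 + 9*cos(3*y)/4 + 15)/((cos(y) - 2)^3*(cos(y) - 1)^3)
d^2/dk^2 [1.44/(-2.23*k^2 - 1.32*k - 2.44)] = (14.321952*k^2 + 8.477568*k - 1.44*(4.46*k + 1.32)*(8.92*k + 2.64) + 15.670656)/(2.23*k^2 + 1.32*k + 2.44)^3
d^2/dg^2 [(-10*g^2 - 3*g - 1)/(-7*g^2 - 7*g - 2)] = 2*(-343*g^3 - 273*g^2 + 21*g + 33)/(343*g^6 + 1029*g^5 + 1323*g^4 + 931*g^3 + 378*g^2 + 84*g + 8)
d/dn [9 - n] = -1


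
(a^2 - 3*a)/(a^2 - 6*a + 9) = a/(a - 3)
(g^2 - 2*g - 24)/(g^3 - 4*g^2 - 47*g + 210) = (g + 4)/(g^2 + 2*g - 35)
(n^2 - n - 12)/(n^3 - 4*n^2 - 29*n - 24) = (n - 4)/(n^2 - 7*n - 8)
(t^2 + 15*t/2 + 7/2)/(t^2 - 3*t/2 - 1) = (t + 7)/(t - 2)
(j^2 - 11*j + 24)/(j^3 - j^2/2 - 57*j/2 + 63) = 2*(j - 8)/(2*j^2 + 5*j - 42)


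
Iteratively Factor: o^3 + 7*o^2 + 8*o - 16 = (o - 1)*(o^2 + 8*o + 16) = (o - 1)*(o + 4)*(o + 4)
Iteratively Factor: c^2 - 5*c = (c)*(c - 5)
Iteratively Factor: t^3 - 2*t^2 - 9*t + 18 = (t + 3)*(t^2 - 5*t + 6) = (t - 2)*(t + 3)*(t - 3)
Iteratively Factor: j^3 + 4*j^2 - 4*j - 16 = (j - 2)*(j^2 + 6*j + 8) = (j - 2)*(j + 2)*(j + 4)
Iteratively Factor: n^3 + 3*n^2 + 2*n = (n + 1)*(n^2 + 2*n) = (n + 1)*(n + 2)*(n)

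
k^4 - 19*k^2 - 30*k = k*(k - 5)*(k + 2)*(k + 3)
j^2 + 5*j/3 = j*(j + 5/3)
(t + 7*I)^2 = t^2 + 14*I*t - 49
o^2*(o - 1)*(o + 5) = o^4 + 4*o^3 - 5*o^2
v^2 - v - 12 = (v - 4)*(v + 3)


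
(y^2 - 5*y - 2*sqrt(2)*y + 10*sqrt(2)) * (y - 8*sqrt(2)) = y^3 - 10*sqrt(2)*y^2 - 5*y^2 + 32*y + 50*sqrt(2)*y - 160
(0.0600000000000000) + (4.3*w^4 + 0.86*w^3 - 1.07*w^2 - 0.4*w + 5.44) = 4.3*w^4 + 0.86*w^3 - 1.07*w^2 - 0.4*w + 5.5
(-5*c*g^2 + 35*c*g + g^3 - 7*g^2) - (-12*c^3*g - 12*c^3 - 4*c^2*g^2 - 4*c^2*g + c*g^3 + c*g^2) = 12*c^3*g + 12*c^3 + 4*c^2*g^2 + 4*c^2*g - c*g^3 - 6*c*g^2 + 35*c*g + g^3 - 7*g^2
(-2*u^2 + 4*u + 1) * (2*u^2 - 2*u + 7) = -4*u^4 + 12*u^3 - 20*u^2 + 26*u + 7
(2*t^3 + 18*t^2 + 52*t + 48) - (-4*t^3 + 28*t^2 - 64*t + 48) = 6*t^3 - 10*t^2 + 116*t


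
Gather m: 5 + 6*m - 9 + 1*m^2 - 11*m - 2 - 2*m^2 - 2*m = -m^2 - 7*m - 6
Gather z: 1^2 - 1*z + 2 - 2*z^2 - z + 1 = -2*z^2 - 2*z + 4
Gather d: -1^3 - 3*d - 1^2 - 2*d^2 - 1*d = -2*d^2 - 4*d - 2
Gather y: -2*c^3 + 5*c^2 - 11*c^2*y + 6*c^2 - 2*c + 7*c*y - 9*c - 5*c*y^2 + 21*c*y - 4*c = -2*c^3 + 11*c^2 - 5*c*y^2 - 15*c + y*(-11*c^2 + 28*c)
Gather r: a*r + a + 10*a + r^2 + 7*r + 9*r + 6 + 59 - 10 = 11*a + r^2 + r*(a + 16) + 55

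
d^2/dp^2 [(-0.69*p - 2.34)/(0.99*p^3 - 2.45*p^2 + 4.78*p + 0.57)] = (-4.057614*p^5 - 17.479638*p^4 + 89.057706*p^3 - 146.042784*p^2 + 166.563702*p - 109.706184)/(0.970299*p^9 - 7.203735*p^8 + 31.882059*p^7 - 82.593494*p^6 + 145.640388*p^5 - 141.487341*p^4 + 70.128685*p^3 + 36.682749*p^2 + 4.659066*p + 0.185193)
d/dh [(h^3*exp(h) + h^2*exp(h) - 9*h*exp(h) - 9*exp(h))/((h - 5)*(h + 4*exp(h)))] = ((h - 5)*(h + 4*exp(h))*(h^3 + 4*h^2 - 7*h - 18) - (h - 5)*(4*exp(h) + 1)*(h^3 + h^2 - 9*h - 9) + (h + 4*exp(h))*(-h^3 - h^2 + 9*h + 9))*exp(h)/((h - 5)^2*(h + 4*exp(h))^2)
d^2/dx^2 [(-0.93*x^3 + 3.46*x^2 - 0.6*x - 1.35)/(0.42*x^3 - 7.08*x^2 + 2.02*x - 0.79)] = (-4.44089209850063e-16*x^7 - 4.310208*x^6 + 4.09903199999985*x^5 - 13.4683919999998*x^4 + 122.949432*x^3 - 522.495108*x^2 + 129.808422*x + 6.488372)/(0.074088*x^9 - 3.746736*x^8 + 64.228248*x^7 - 391.353012*x^6 + 323.002152*x^5 - 209.48868*x^4 + 76.818358*x^3 - 22.926432*x^2 + 3.782046*x - 0.493039)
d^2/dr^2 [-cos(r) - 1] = cos(r)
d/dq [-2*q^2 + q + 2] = 1 - 4*q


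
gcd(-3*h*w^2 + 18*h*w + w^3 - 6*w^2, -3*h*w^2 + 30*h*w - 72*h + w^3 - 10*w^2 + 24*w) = -3*h*w + 18*h + w^2 - 6*w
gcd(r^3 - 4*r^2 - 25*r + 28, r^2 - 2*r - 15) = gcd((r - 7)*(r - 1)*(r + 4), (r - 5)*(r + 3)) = 1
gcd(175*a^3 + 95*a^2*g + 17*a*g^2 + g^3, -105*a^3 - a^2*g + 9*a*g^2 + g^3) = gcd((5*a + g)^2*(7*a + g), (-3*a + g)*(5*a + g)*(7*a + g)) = 35*a^2 + 12*a*g + g^2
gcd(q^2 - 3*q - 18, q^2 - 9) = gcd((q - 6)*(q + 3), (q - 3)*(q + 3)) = q + 3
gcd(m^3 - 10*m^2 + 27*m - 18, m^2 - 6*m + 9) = m - 3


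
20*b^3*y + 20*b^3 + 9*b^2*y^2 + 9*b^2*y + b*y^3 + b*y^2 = (4*b + y)*(5*b + y)*(b*y + b)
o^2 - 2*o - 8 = (o - 4)*(o + 2)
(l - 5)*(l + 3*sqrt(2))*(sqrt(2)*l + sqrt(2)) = sqrt(2)*l^3 - 4*sqrt(2)*l^2 + 6*l^2 - 24*l - 5*sqrt(2)*l - 30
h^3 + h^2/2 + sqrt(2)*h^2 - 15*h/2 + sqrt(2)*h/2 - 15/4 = (h + 1/2)*(h - 3*sqrt(2)/2)*(h + 5*sqrt(2)/2)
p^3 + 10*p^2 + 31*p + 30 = (p + 2)*(p + 3)*(p + 5)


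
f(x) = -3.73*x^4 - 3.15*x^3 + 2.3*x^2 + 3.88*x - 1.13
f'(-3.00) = 307.87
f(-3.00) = -209.15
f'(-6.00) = 2858.80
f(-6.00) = -4095.29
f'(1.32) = -40.83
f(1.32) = -10.57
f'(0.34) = 3.77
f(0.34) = 0.28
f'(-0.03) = 3.73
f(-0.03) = -1.24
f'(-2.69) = 213.54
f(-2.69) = -128.92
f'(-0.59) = 0.94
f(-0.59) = -2.42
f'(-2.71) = 218.96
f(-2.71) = -133.24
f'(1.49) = -59.60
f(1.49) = -19.05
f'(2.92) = -434.73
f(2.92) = -319.78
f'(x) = -14.92*x^3 - 9.45*x^2 + 4.6*x + 3.88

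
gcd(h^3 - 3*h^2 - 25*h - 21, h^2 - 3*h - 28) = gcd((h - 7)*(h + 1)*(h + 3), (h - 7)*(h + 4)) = h - 7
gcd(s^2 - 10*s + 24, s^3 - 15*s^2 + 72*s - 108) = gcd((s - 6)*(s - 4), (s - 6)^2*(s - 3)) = s - 6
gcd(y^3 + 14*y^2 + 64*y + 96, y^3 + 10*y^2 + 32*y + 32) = y^2 + 8*y + 16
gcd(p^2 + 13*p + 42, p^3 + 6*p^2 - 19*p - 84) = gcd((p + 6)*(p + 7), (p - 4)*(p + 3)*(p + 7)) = p + 7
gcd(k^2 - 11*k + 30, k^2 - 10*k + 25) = k - 5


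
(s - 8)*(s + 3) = s^2 - 5*s - 24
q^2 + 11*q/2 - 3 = (q - 1/2)*(q + 6)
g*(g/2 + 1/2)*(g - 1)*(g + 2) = g^4/2 + g^3 - g^2/2 - g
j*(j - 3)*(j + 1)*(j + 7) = j^4 + 5*j^3 - 17*j^2 - 21*j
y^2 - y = y*(y - 1)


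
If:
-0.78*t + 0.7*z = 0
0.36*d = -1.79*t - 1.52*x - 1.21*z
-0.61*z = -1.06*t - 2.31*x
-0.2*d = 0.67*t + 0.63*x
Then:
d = 0.00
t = 0.00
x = 0.00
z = 0.00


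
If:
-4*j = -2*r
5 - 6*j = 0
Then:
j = 5/6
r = 5/3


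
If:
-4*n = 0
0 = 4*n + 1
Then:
No Solution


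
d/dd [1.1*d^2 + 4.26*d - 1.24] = 2.2*d + 4.26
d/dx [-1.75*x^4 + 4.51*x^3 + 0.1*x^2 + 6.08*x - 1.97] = -7.0*x^3 + 13.53*x^2 + 0.2*x + 6.08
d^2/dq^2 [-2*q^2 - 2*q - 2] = -4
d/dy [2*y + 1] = 2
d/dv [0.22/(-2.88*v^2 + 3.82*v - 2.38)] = (1.2672*v - 0.8404)/(2.88*v^2 - 3.82*v + 2.38)^2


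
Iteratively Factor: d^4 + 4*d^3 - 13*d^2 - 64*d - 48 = (d + 1)*(d^3 + 3*d^2 - 16*d - 48) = (d - 4)*(d + 1)*(d^2 + 7*d + 12) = (d - 4)*(d + 1)*(d + 3)*(d + 4)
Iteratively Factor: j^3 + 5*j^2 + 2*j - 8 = (j + 2)*(j^2 + 3*j - 4) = (j + 2)*(j + 4)*(j - 1)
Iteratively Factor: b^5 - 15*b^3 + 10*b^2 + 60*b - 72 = (b - 2)*(b^4 + 2*b^3 - 11*b^2 - 12*b + 36) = (b - 2)*(b + 3)*(b^3 - b^2 - 8*b + 12) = (b - 2)^2*(b + 3)*(b^2 + b - 6) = (b - 2)^2*(b + 3)^2*(b - 2)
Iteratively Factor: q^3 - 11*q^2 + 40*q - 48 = (q - 4)*(q^2 - 7*q + 12) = (q - 4)*(q - 3)*(q - 4)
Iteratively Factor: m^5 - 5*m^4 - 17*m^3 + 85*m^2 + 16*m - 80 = (m + 4)*(m^4 - 9*m^3 + 19*m^2 + 9*m - 20) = (m - 1)*(m + 4)*(m^3 - 8*m^2 + 11*m + 20) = (m - 4)*(m - 1)*(m + 4)*(m^2 - 4*m - 5) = (m - 4)*(m - 1)*(m + 1)*(m + 4)*(m - 5)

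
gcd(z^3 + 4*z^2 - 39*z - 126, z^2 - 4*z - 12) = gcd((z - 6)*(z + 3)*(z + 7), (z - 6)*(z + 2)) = z - 6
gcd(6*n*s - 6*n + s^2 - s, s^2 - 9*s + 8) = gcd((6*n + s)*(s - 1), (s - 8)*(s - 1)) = s - 1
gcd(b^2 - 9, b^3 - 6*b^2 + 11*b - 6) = b - 3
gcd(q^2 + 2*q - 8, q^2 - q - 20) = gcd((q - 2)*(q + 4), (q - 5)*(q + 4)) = q + 4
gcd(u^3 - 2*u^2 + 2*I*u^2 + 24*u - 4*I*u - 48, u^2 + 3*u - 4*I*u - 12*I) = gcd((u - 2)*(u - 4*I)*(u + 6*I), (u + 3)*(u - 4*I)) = u - 4*I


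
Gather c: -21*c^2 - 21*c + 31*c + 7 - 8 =-21*c^2 + 10*c - 1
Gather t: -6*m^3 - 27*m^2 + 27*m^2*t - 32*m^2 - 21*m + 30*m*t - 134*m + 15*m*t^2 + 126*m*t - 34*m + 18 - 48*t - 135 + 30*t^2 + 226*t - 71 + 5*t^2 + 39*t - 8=-6*m^3 - 59*m^2 - 189*m + t^2*(15*m + 35) + t*(27*m^2 + 156*m + 217) - 196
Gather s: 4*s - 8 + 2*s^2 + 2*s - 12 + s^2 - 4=3*s^2 + 6*s - 24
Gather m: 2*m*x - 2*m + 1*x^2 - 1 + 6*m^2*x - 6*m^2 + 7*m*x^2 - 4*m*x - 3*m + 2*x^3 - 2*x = m^2*(6*x - 6) + m*(7*x^2 - 2*x - 5) + 2*x^3 + x^2 - 2*x - 1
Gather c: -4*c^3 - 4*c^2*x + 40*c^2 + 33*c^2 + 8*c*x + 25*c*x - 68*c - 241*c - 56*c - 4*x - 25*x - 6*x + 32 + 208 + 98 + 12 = -4*c^3 + c^2*(73 - 4*x) + c*(33*x - 365) - 35*x + 350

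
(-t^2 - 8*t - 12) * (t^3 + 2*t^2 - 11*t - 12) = -t^5 - 10*t^4 - 17*t^3 + 76*t^2 + 228*t + 144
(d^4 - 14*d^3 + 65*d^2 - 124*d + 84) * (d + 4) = d^5 - 10*d^4 + 9*d^3 + 136*d^2 - 412*d + 336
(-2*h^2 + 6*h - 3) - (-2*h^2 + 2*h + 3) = 4*h - 6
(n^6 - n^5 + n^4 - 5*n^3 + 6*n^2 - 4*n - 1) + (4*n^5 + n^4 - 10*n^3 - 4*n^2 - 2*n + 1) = n^6 + 3*n^5 + 2*n^4 - 15*n^3 + 2*n^2 - 6*n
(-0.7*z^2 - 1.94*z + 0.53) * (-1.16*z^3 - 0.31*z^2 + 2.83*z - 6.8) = 0.812*z^5 + 2.4674*z^4 - 1.9944*z^3 - 0.8945*z^2 + 14.6919*z - 3.604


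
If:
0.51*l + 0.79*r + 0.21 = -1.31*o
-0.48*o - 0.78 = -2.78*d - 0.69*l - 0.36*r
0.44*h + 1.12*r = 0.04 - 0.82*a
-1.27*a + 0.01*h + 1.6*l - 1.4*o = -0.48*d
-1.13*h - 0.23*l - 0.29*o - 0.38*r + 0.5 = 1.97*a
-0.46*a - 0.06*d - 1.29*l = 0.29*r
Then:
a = 0.14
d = 0.30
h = 0.28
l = -0.02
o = -0.05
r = -0.17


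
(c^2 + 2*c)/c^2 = (c + 2)/c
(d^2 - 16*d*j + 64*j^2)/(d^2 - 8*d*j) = (d - 8*j)/d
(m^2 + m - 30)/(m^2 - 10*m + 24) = (m^2 + m - 30)/(m^2 - 10*m + 24)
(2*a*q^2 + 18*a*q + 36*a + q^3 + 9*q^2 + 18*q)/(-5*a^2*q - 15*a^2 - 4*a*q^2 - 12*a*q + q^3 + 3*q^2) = (2*a*q + 12*a + q^2 + 6*q)/(-5*a^2 - 4*a*q + q^2)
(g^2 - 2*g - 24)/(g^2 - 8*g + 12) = (g + 4)/(g - 2)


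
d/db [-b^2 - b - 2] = -2*b - 1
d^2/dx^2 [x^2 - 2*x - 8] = 2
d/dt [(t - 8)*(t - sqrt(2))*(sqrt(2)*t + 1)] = 3*sqrt(2)*t^2 - 16*sqrt(2)*t - 2*t - sqrt(2) + 8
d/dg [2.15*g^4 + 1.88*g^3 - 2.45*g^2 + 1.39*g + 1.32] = 8.6*g^3 + 5.64*g^2 - 4.9*g + 1.39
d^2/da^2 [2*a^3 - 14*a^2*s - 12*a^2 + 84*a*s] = 12*a - 28*s - 24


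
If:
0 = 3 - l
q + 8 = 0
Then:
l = 3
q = -8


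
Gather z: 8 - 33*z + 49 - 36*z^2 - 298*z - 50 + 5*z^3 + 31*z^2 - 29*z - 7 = 5*z^3 - 5*z^2 - 360*z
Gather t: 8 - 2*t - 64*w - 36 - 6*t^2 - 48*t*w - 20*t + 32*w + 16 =-6*t^2 + t*(-48*w - 22) - 32*w - 12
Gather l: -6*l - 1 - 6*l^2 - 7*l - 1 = -6*l^2 - 13*l - 2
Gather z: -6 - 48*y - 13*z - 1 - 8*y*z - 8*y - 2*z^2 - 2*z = -56*y - 2*z^2 + z*(-8*y - 15) - 7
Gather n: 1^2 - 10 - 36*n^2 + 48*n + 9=-36*n^2 + 48*n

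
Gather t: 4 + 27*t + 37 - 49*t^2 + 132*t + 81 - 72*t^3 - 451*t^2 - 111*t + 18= -72*t^3 - 500*t^2 + 48*t + 140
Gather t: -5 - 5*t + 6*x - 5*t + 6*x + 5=-10*t + 12*x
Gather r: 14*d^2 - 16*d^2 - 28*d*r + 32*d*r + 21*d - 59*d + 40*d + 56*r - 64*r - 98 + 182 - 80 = -2*d^2 + 2*d + r*(4*d - 8) + 4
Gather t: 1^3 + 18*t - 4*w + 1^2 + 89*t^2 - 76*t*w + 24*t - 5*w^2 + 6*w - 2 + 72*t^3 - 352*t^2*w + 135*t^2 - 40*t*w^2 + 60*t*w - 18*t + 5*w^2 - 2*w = 72*t^3 + t^2*(224 - 352*w) + t*(-40*w^2 - 16*w + 24)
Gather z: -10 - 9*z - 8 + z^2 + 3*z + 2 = z^2 - 6*z - 16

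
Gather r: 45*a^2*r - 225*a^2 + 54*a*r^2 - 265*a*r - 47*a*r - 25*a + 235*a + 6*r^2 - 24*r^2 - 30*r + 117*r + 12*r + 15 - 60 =-225*a^2 + 210*a + r^2*(54*a - 18) + r*(45*a^2 - 312*a + 99) - 45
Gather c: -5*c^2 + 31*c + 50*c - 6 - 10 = -5*c^2 + 81*c - 16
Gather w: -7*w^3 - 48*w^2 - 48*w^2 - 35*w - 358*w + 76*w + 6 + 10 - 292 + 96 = -7*w^3 - 96*w^2 - 317*w - 180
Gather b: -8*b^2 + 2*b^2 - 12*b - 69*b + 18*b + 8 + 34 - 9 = -6*b^2 - 63*b + 33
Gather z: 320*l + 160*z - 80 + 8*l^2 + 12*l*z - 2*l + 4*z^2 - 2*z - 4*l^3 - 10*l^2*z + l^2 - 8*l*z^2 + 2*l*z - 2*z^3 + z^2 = -4*l^3 + 9*l^2 + 318*l - 2*z^3 + z^2*(5 - 8*l) + z*(-10*l^2 + 14*l + 158) - 80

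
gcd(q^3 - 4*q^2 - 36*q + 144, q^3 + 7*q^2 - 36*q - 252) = q^2 - 36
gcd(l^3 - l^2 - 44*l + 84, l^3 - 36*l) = l - 6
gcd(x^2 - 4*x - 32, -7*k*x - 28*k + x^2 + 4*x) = x + 4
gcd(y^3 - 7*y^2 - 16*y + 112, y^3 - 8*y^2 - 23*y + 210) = y - 7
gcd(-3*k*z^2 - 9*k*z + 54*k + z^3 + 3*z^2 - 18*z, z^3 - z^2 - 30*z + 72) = z^2 + 3*z - 18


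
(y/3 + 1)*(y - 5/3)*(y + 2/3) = y^3/3 + 2*y^2/3 - 37*y/27 - 10/9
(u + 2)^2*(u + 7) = u^3 + 11*u^2 + 32*u + 28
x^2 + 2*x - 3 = (x - 1)*(x + 3)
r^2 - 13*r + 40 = (r - 8)*(r - 5)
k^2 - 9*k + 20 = (k - 5)*(k - 4)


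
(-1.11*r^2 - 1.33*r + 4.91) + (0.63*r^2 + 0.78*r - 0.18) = -0.48*r^2 - 0.55*r + 4.73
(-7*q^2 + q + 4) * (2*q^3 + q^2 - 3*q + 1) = -14*q^5 - 5*q^4 + 30*q^3 - 6*q^2 - 11*q + 4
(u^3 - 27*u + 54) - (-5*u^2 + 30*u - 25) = u^3 + 5*u^2 - 57*u + 79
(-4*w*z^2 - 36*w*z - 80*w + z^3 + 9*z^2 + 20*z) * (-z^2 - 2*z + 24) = 4*w*z^4 + 44*w*z^3 + 56*w*z^2 - 704*w*z - 1920*w - z^5 - 11*z^4 - 14*z^3 + 176*z^2 + 480*z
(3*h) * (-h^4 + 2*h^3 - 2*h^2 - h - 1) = -3*h^5 + 6*h^4 - 6*h^3 - 3*h^2 - 3*h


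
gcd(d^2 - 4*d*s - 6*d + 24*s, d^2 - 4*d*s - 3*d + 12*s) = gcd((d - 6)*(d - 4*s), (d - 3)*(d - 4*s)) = -d + 4*s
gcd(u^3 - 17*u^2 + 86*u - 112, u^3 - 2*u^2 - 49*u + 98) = u^2 - 9*u + 14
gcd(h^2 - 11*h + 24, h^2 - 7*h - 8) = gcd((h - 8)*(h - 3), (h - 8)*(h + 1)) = h - 8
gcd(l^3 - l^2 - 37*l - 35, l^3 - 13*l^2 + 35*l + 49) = l^2 - 6*l - 7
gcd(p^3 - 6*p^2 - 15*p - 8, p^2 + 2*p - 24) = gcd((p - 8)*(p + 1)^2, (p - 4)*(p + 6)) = 1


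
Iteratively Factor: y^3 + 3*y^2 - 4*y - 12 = (y - 2)*(y^2 + 5*y + 6) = (y - 2)*(y + 3)*(y + 2)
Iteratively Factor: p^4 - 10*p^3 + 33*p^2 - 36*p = (p - 4)*(p^3 - 6*p^2 + 9*p) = (p - 4)*(p - 3)*(p^2 - 3*p) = p*(p - 4)*(p - 3)*(p - 3)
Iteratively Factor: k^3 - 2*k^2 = (k)*(k^2 - 2*k) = k^2*(k - 2)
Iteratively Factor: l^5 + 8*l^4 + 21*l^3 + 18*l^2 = (l)*(l^4 + 8*l^3 + 21*l^2 + 18*l) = l*(l + 3)*(l^3 + 5*l^2 + 6*l) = l*(l + 2)*(l + 3)*(l^2 + 3*l) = l^2*(l + 2)*(l + 3)*(l + 3)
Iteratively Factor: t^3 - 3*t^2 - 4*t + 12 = (t - 2)*(t^2 - t - 6) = (t - 3)*(t - 2)*(t + 2)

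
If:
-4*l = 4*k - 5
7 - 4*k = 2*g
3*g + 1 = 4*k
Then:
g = 6/5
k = 23/20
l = 1/10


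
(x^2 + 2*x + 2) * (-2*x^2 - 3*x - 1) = -2*x^4 - 7*x^3 - 11*x^2 - 8*x - 2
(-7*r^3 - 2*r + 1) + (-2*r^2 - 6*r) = -7*r^3 - 2*r^2 - 8*r + 1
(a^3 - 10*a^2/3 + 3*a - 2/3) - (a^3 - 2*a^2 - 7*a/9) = -4*a^2/3 + 34*a/9 - 2/3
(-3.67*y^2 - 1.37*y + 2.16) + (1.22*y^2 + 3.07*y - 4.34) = -2.45*y^2 + 1.7*y - 2.18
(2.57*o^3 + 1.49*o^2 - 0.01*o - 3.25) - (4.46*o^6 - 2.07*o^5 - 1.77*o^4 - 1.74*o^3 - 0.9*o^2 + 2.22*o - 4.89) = -4.46*o^6 + 2.07*o^5 + 1.77*o^4 + 4.31*o^3 + 2.39*o^2 - 2.23*o + 1.64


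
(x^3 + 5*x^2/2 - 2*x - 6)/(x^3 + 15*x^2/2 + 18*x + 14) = (2*x - 3)/(2*x + 7)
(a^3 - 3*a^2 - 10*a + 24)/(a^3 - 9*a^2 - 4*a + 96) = (a - 2)/(a - 8)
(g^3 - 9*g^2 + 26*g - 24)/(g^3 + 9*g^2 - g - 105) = (g^2 - 6*g + 8)/(g^2 + 12*g + 35)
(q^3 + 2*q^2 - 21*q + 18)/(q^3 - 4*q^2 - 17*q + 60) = (q^2 + 5*q - 6)/(q^2 - q - 20)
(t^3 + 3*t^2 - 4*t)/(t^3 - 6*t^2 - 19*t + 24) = t*(t + 4)/(t^2 - 5*t - 24)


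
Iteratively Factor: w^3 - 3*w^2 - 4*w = (w + 1)*(w^2 - 4*w) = w*(w + 1)*(w - 4)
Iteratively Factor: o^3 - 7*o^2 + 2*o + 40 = (o - 4)*(o^2 - 3*o - 10) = (o - 4)*(o + 2)*(o - 5)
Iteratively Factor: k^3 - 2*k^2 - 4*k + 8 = (k - 2)*(k^2 - 4) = (k - 2)*(k + 2)*(k - 2)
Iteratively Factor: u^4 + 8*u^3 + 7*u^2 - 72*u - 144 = (u - 3)*(u^3 + 11*u^2 + 40*u + 48) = (u - 3)*(u + 4)*(u^2 + 7*u + 12) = (u - 3)*(u + 3)*(u + 4)*(u + 4)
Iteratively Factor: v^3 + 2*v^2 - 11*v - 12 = (v + 1)*(v^2 + v - 12) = (v - 3)*(v + 1)*(v + 4)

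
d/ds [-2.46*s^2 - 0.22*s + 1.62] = -4.92*s - 0.22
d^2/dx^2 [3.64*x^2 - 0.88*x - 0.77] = 7.28000000000000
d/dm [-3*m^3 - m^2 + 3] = m*(-9*m - 2)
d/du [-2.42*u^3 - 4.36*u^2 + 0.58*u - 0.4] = -7.26*u^2 - 8.72*u + 0.58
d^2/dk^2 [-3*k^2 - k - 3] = -6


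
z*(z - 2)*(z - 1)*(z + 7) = z^4 + 4*z^3 - 19*z^2 + 14*z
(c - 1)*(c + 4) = c^2 + 3*c - 4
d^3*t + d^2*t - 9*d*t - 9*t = (d - 3)*(d + 3)*(d*t + t)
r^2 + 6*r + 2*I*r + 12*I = (r + 6)*(r + 2*I)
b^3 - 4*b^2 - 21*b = b*(b - 7)*(b + 3)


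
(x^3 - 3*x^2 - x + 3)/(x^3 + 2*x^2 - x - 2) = (x - 3)/(x + 2)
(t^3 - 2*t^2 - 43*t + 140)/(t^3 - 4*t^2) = 1 + 2/t - 35/t^2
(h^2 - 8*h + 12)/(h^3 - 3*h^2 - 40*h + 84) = (h - 6)/(h^2 - h - 42)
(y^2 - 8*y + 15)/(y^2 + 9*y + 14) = (y^2 - 8*y + 15)/(y^2 + 9*y + 14)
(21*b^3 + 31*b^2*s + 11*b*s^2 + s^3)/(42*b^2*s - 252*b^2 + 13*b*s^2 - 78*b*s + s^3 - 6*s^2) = (3*b^2 + 4*b*s + s^2)/(6*b*s - 36*b + s^2 - 6*s)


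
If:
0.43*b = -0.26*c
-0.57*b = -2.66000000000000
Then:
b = 4.67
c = -7.72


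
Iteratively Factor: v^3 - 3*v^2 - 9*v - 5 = (v + 1)*(v^2 - 4*v - 5) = (v - 5)*(v + 1)*(v + 1)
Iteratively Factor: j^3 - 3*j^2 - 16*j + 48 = (j - 4)*(j^2 + j - 12) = (j - 4)*(j - 3)*(j + 4)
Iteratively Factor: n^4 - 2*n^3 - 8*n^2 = (n)*(n^3 - 2*n^2 - 8*n) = n*(n + 2)*(n^2 - 4*n) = n^2*(n + 2)*(n - 4)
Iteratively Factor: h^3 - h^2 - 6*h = (h + 2)*(h^2 - 3*h) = h*(h + 2)*(h - 3)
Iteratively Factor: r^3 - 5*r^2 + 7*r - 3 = (r - 1)*(r^2 - 4*r + 3) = (r - 1)^2*(r - 3)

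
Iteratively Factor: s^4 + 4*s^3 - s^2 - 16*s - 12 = (s + 2)*(s^3 + 2*s^2 - 5*s - 6) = (s - 2)*(s + 2)*(s^2 + 4*s + 3) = (s - 2)*(s + 1)*(s + 2)*(s + 3)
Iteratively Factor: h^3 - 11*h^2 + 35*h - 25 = (h - 5)*(h^2 - 6*h + 5) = (h - 5)*(h - 1)*(h - 5)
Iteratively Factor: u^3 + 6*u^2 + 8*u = (u + 2)*(u^2 + 4*u) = u*(u + 2)*(u + 4)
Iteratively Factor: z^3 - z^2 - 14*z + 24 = (z + 4)*(z^2 - 5*z + 6) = (z - 2)*(z + 4)*(z - 3)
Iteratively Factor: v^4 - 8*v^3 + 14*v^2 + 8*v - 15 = (v - 5)*(v^3 - 3*v^2 - v + 3) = (v - 5)*(v - 3)*(v^2 - 1) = (v - 5)*(v - 3)*(v - 1)*(v + 1)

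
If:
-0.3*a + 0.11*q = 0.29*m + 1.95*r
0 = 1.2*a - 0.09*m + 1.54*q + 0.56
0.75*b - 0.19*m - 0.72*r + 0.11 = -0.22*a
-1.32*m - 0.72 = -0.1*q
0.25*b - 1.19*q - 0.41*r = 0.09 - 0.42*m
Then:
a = -0.07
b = -0.20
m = -0.57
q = -0.35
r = 0.08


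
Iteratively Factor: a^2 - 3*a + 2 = (a - 1)*(a - 2)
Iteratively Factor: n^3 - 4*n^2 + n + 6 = (n + 1)*(n^2 - 5*n + 6) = (n - 2)*(n + 1)*(n - 3)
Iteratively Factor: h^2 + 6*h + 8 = (h + 4)*(h + 2)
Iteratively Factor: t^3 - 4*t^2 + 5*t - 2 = (t - 1)*(t^2 - 3*t + 2) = (t - 1)^2*(t - 2)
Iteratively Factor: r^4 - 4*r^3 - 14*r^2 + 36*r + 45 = (r - 3)*(r^3 - r^2 - 17*r - 15) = (r - 3)*(r + 1)*(r^2 - 2*r - 15) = (r - 3)*(r + 1)*(r + 3)*(r - 5)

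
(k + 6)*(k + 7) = k^2 + 13*k + 42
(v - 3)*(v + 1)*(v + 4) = v^3 + 2*v^2 - 11*v - 12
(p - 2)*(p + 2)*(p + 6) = p^3 + 6*p^2 - 4*p - 24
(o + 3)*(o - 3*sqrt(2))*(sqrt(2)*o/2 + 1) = sqrt(2)*o^3/2 - 2*o^2 + 3*sqrt(2)*o^2/2 - 6*o - 3*sqrt(2)*o - 9*sqrt(2)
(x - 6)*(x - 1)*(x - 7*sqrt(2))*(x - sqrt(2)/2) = x^4 - 15*sqrt(2)*x^3/2 - 7*x^3 + 13*x^2 + 105*sqrt(2)*x^2/2 - 45*sqrt(2)*x - 49*x + 42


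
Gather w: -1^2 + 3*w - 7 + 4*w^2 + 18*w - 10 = 4*w^2 + 21*w - 18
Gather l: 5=5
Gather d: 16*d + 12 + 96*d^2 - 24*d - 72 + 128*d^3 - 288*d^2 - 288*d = 128*d^3 - 192*d^2 - 296*d - 60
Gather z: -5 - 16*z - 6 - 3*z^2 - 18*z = -3*z^2 - 34*z - 11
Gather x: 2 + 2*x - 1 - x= x + 1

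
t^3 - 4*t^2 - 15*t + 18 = (t - 6)*(t - 1)*(t + 3)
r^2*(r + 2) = r^3 + 2*r^2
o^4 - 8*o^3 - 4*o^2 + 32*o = o*(o - 8)*(o - 2)*(o + 2)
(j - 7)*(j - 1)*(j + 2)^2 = j^4 - 4*j^3 - 21*j^2 - 4*j + 28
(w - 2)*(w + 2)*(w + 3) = w^3 + 3*w^2 - 4*w - 12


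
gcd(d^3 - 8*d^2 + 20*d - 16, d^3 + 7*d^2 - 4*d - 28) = d - 2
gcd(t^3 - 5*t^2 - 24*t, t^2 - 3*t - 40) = t - 8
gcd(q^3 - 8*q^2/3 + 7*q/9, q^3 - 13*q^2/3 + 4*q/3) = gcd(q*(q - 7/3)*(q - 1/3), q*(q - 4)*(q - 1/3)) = q^2 - q/3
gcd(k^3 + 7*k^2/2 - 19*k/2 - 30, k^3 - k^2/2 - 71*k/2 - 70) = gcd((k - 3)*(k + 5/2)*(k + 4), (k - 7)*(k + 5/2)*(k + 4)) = k^2 + 13*k/2 + 10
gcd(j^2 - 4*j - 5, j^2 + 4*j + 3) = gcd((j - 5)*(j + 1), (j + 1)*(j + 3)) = j + 1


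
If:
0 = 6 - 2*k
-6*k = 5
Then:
No Solution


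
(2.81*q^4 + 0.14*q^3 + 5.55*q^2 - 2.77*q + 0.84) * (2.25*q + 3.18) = 6.3225*q^5 + 9.2508*q^4 + 12.9327*q^3 + 11.4165*q^2 - 6.9186*q + 2.6712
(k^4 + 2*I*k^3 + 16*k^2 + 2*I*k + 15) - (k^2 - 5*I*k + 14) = k^4 + 2*I*k^3 + 15*k^2 + 7*I*k + 1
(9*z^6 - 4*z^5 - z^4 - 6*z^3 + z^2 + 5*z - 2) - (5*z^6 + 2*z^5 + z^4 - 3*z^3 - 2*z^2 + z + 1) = 4*z^6 - 6*z^5 - 2*z^4 - 3*z^3 + 3*z^2 + 4*z - 3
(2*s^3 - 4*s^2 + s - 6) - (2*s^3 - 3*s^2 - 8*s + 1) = -s^2 + 9*s - 7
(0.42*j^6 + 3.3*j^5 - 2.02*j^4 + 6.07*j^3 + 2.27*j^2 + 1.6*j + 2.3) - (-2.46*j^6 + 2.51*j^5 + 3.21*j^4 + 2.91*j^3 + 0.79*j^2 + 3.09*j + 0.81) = 2.88*j^6 + 0.79*j^5 - 5.23*j^4 + 3.16*j^3 + 1.48*j^2 - 1.49*j + 1.49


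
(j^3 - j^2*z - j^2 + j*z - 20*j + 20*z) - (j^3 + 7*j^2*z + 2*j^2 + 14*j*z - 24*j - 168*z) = -8*j^2*z - 3*j^2 - 13*j*z + 4*j + 188*z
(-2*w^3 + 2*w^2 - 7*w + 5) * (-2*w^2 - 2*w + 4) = 4*w^5 + 2*w^3 + 12*w^2 - 38*w + 20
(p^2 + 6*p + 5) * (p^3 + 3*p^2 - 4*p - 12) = p^5 + 9*p^4 + 19*p^3 - 21*p^2 - 92*p - 60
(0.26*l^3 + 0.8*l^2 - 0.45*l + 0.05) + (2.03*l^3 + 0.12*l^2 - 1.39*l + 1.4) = 2.29*l^3 + 0.92*l^2 - 1.84*l + 1.45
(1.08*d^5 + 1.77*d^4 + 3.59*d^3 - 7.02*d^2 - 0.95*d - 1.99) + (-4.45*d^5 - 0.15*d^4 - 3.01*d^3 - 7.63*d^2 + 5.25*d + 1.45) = -3.37*d^5 + 1.62*d^4 + 0.58*d^3 - 14.65*d^2 + 4.3*d - 0.54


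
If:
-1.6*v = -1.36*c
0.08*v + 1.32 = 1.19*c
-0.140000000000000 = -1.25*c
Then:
No Solution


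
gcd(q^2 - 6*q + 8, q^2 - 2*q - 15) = 1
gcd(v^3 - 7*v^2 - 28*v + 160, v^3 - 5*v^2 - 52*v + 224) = v^2 - 12*v + 32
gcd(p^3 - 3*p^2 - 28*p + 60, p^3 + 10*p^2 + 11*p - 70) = p^2 + 3*p - 10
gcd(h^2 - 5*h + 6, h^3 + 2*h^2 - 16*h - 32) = 1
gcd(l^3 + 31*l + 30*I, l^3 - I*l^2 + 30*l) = l^2 - I*l + 30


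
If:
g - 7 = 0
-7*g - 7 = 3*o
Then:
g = 7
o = -56/3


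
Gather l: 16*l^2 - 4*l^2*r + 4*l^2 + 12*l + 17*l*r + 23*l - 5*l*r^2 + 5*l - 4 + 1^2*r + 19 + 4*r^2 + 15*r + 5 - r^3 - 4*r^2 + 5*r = l^2*(20 - 4*r) + l*(-5*r^2 + 17*r + 40) - r^3 + 21*r + 20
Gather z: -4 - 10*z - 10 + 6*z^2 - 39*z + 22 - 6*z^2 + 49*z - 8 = 0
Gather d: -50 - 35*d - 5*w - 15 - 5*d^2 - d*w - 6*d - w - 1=-5*d^2 + d*(-w - 41) - 6*w - 66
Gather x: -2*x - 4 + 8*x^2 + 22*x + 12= 8*x^2 + 20*x + 8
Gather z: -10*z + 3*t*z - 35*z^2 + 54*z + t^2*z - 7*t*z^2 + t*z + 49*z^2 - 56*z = z^2*(14 - 7*t) + z*(t^2 + 4*t - 12)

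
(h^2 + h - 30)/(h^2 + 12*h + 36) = (h - 5)/(h + 6)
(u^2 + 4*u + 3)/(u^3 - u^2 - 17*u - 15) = 1/(u - 5)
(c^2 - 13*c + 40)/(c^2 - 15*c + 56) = (c - 5)/(c - 7)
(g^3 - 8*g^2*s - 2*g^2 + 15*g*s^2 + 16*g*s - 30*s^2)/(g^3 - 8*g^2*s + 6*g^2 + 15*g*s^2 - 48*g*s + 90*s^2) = (g - 2)/(g + 6)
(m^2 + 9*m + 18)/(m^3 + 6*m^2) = (m + 3)/m^2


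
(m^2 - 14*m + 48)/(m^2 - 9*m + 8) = (m - 6)/(m - 1)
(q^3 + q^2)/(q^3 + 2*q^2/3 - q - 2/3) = 3*q^2/(3*q^2 - q - 2)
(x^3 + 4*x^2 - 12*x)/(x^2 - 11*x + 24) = x*(x^2 + 4*x - 12)/(x^2 - 11*x + 24)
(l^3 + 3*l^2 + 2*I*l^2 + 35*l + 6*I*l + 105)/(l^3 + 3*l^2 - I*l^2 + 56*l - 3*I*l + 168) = (l - 5*I)/(l - 8*I)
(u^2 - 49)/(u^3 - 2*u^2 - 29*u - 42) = (u + 7)/(u^2 + 5*u + 6)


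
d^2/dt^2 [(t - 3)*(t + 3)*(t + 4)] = 6*t + 8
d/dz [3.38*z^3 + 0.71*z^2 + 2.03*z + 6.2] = 10.14*z^2 + 1.42*z + 2.03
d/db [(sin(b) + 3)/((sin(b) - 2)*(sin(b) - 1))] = (-6*sin(b) + cos(b)^2 + 10)*cos(b)/((sin(b) - 2)^2*(sin(b) - 1)^2)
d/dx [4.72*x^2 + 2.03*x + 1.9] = 9.44*x + 2.03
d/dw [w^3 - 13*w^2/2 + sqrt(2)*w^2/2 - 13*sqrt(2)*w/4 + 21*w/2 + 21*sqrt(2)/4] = 3*w^2 - 13*w + sqrt(2)*w - 13*sqrt(2)/4 + 21/2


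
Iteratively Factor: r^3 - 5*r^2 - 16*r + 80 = (r - 5)*(r^2 - 16) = (r - 5)*(r + 4)*(r - 4)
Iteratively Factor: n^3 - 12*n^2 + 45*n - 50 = (n - 5)*(n^2 - 7*n + 10) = (n - 5)*(n - 2)*(n - 5)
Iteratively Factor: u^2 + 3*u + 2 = (u + 1)*(u + 2)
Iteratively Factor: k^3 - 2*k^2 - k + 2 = (k - 2)*(k^2 - 1) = (k - 2)*(k - 1)*(k + 1)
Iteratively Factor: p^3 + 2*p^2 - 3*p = (p)*(p^2 + 2*p - 3) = p*(p - 1)*(p + 3)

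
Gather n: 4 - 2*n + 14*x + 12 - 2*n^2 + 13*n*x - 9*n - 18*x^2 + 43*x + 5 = -2*n^2 + n*(13*x - 11) - 18*x^2 + 57*x + 21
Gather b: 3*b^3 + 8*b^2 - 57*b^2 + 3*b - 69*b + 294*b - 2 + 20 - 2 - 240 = 3*b^3 - 49*b^2 + 228*b - 224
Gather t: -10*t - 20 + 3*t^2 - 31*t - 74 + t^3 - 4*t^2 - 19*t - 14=t^3 - t^2 - 60*t - 108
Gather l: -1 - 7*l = -7*l - 1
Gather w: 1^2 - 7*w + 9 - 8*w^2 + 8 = -8*w^2 - 7*w + 18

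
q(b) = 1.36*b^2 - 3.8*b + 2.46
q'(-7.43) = -24.01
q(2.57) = 1.68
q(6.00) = 28.62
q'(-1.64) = -8.26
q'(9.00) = 20.68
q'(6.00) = 12.52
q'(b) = 2.72*b - 3.8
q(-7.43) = 105.77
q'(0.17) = -3.34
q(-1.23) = 9.19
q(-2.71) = 22.75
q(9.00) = 78.42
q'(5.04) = 9.91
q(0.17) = 1.85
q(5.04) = 17.85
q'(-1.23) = -7.15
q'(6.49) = 13.85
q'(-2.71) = -11.17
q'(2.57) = 3.19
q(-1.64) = 12.35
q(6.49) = 35.08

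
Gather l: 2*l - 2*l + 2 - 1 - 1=0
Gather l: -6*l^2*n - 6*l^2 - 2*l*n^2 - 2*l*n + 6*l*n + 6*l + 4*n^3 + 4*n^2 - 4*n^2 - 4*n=l^2*(-6*n - 6) + l*(-2*n^2 + 4*n + 6) + 4*n^3 - 4*n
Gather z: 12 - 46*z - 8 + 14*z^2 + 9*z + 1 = 14*z^2 - 37*z + 5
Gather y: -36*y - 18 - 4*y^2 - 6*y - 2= -4*y^2 - 42*y - 20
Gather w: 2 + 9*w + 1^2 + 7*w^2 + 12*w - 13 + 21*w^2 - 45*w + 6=28*w^2 - 24*w - 4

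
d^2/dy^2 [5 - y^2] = -2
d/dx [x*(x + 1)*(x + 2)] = 3*x^2 + 6*x + 2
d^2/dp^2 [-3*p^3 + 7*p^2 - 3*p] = 14 - 18*p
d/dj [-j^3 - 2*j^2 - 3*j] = -3*j^2 - 4*j - 3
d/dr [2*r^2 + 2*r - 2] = 4*r + 2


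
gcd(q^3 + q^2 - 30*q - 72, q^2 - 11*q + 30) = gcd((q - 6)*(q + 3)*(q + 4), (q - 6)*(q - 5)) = q - 6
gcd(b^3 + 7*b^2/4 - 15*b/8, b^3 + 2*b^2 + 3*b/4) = b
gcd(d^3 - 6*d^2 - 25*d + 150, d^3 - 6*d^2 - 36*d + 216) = d - 6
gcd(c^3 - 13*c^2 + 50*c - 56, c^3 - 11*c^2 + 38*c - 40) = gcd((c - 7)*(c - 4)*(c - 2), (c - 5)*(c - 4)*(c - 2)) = c^2 - 6*c + 8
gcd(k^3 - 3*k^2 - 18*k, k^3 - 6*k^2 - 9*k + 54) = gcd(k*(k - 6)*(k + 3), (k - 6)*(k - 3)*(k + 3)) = k^2 - 3*k - 18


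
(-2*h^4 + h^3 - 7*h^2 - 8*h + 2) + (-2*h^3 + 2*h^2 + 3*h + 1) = -2*h^4 - h^3 - 5*h^2 - 5*h + 3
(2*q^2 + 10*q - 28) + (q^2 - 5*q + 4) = 3*q^2 + 5*q - 24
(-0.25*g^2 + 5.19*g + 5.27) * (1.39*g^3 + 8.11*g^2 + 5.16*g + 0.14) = -0.3475*g^5 + 5.1866*g^4 + 48.1262*g^3 + 69.4851*g^2 + 27.9198*g + 0.7378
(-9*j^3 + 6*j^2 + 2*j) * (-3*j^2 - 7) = 27*j^5 - 18*j^4 + 57*j^3 - 42*j^2 - 14*j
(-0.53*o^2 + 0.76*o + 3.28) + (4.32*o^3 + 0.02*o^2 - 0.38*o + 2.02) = 4.32*o^3 - 0.51*o^2 + 0.38*o + 5.3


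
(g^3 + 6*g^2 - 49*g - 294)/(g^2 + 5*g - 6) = (g^2 - 49)/(g - 1)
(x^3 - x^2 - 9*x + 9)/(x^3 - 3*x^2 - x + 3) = (x + 3)/(x + 1)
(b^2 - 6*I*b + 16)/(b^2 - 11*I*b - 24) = (b + 2*I)/(b - 3*I)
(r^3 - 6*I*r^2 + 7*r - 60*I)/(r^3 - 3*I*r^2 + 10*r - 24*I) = (r - 5*I)/(r - 2*I)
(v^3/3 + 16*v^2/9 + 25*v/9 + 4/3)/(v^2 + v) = v/3 + 13/9 + 4/(3*v)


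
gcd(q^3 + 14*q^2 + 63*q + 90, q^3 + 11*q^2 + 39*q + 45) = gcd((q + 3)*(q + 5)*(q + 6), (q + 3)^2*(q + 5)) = q^2 + 8*q + 15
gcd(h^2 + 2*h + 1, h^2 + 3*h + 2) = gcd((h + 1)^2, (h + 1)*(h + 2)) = h + 1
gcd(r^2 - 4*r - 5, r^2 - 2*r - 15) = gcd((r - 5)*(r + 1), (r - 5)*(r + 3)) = r - 5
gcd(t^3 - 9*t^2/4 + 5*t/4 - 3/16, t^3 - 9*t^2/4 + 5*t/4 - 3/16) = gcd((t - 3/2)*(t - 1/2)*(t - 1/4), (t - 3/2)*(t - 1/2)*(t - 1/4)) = t^3 - 9*t^2/4 + 5*t/4 - 3/16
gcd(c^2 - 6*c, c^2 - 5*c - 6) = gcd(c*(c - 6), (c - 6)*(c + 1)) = c - 6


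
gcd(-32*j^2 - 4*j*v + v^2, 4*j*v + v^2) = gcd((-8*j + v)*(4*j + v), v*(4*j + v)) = 4*j + v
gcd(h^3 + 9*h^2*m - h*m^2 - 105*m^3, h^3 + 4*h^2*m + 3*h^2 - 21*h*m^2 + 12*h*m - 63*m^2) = h^2 + 4*h*m - 21*m^2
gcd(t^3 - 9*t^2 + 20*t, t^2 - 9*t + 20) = t^2 - 9*t + 20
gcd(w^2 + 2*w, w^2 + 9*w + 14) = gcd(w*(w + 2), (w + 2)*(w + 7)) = w + 2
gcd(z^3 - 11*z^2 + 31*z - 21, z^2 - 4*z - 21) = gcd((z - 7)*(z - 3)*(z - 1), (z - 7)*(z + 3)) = z - 7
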